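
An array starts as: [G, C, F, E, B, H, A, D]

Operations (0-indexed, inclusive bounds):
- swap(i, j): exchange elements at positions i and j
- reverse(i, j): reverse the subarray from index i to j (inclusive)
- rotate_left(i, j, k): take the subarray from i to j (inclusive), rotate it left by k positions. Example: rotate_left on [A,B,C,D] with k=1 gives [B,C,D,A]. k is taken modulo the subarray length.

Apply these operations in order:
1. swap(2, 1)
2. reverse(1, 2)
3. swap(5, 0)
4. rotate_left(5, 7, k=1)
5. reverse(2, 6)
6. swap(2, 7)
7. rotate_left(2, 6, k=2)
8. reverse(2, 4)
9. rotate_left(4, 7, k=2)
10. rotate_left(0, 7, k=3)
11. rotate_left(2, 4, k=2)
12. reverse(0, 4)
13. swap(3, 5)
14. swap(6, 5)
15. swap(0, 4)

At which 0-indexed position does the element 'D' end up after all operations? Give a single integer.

Answer: 1

Derivation:
After 1 (swap(2, 1)): [G, F, C, E, B, H, A, D]
After 2 (reverse(1, 2)): [G, C, F, E, B, H, A, D]
After 3 (swap(5, 0)): [H, C, F, E, B, G, A, D]
After 4 (rotate_left(5, 7, k=1)): [H, C, F, E, B, A, D, G]
After 5 (reverse(2, 6)): [H, C, D, A, B, E, F, G]
After 6 (swap(2, 7)): [H, C, G, A, B, E, F, D]
After 7 (rotate_left(2, 6, k=2)): [H, C, B, E, F, G, A, D]
After 8 (reverse(2, 4)): [H, C, F, E, B, G, A, D]
After 9 (rotate_left(4, 7, k=2)): [H, C, F, E, A, D, B, G]
After 10 (rotate_left(0, 7, k=3)): [E, A, D, B, G, H, C, F]
After 11 (rotate_left(2, 4, k=2)): [E, A, G, D, B, H, C, F]
After 12 (reverse(0, 4)): [B, D, G, A, E, H, C, F]
After 13 (swap(3, 5)): [B, D, G, H, E, A, C, F]
After 14 (swap(6, 5)): [B, D, G, H, E, C, A, F]
After 15 (swap(0, 4)): [E, D, G, H, B, C, A, F]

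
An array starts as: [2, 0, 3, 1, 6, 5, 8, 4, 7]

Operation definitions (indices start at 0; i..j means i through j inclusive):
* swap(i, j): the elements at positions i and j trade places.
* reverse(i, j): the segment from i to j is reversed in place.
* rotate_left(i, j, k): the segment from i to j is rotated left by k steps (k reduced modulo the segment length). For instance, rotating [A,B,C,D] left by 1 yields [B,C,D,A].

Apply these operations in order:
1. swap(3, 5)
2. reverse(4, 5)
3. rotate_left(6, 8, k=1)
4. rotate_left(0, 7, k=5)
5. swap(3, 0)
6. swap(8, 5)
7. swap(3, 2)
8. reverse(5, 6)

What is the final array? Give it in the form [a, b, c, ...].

After 1 (swap(3, 5)): [2, 0, 3, 5, 6, 1, 8, 4, 7]
After 2 (reverse(4, 5)): [2, 0, 3, 5, 1, 6, 8, 4, 7]
After 3 (rotate_left(6, 8, k=1)): [2, 0, 3, 5, 1, 6, 4, 7, 8]
After 4 (rotate_left(0, 7, k=5)): [6, 4, 7, 2, 0, 3, 5, 1, 8]
After 5 (swap(3, 0)): [2, 4, 7, 6, 0, 3, 5, 1, 8]
After 6 (swap(8, 5)): [2, 4, 7, 6, 0, 8, 5, 1, 3]
After 7 (swap(3, 2)): [2, 4, 6, 7, 0, 8, 5, 1, 3]
After 8 (reverse(5, 6)): [2, 4, 6, 7, 0, 5, 8, 1, 3]

Answer: [2, 4, 6, 7, 0, 5, 8, 1, 3]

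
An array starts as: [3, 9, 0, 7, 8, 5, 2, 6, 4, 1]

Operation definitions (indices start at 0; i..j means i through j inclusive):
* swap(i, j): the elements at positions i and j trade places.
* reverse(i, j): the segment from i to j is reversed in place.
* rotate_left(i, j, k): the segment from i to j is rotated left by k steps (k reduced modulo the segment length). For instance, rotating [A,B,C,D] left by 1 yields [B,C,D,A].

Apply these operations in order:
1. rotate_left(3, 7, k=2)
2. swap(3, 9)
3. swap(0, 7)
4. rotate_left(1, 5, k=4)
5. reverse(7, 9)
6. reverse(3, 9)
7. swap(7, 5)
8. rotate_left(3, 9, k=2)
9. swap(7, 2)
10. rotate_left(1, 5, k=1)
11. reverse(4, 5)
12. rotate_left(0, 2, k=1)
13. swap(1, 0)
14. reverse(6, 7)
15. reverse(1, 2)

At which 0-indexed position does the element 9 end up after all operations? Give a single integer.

Answer: 6

Derivation:
After 1 (rotate_left(3, 7, k=2)): [3, 9, 0, 5, 2, 6, 7, 8, 4, 1]
After 2 (swap(3, 9)): [3, 9, 0, 1, 2, 6, 7, 8, 4, 5]
After 3 (swap(0, 7)): [8, 9, 0, 1, 2, 6, 7, 3, 4, 5]
After 4 (rotate_left(1, 5, k=4)): [8, 6, 9, 0, 1, 2, 7, 3, 4, 5]
After 5 (reverse(7, 9)): [8, 6, 9, 0, 1, 2, 7, 5, 4, 3]
After 6 (reverse(3, 9)): [8, 6, 9, 3, 4, 5, 7, 2, 1, 0]
After 7 (swap(7, 5)): [8, 6, 9, 3, 4, 2, 7, 5, 1, 0]
After 8 (rotate_left(3, 9, k=2)): [8, 6, 9, 2, 7, 5, 1, 0, 3, 4]
After 9 (swap(7, 2)): [8, 6, 0, 2, 7, 5, 1, 9, 3, 4]
After 10 (rotate_left(1, 5, k=1)): [8, 0, 2, 7, 5, 6, 1, 9, 3, 4]
After 11 (reverse(4, 5)): [8, 0, 2, 7, 6, 5, 1, 9, 3, 4]
After 12 (rotate_left(0, 2, k=1)): [0, 2, 8, 7, 6, 5, 1, 9, 3, 4]
After 13 (swap(1, 0)): [2, 0, 8, 7, 6, 5, 1, 9, 3, 4]
After 14 (reverse(6, 7)): [2, 0, 8, 7, 6, 5, 9, 1, 3, 4]
After 15 (reverse(1, 2)): [2, 8, 0, 7, 6, 5, 9, 1, 3, 4]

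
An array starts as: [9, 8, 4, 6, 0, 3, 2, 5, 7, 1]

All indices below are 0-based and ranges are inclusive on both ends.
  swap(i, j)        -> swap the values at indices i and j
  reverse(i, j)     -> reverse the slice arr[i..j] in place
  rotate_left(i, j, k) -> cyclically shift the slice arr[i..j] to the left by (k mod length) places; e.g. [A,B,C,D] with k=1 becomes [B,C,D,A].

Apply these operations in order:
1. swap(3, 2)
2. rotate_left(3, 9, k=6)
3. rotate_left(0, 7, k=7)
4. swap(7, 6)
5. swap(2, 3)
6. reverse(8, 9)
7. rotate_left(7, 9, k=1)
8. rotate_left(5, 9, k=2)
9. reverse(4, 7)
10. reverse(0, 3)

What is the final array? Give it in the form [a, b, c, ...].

Answer: [8, 6, 9, 2, 0, 5, 7, 1, 4, 3]

Derivation:
After 1 (swap(3, 2)): [9, 8, 6, 4, 0, 3, 2, 5, 7, 1]
After 2 (rotate_left(3, 9, k=6)): [9, 8, 6, 1, 4, 0, 3, 2, 5, 7]
After 3 (rotate_left(0, 7, k=7)): [2, 9, 8, 6, 1, 4, 0, 3, 5, 7]
After 4 (swap(7, 6)): [2, 9, 8, 6, 1, 4, 3, 0, 5, 7]
After 5 (swap(2, 3)): [2, 9, 6, 8, 1, 4, 3, 0, 5, 7]
After 6 (reverse(8, 9)): [2, 9, 6, 8, 1, 4, 3, 0, 7, 5]
After 7 (rotate_left(7, 9, k=1)): [2, 9, 6, 8, 1, 4, 3, 7, 5, 0]
After 8 (rotate_left(5, 9, k=2)): [2, 9, 6, 8, 1, 7, 5, 0, 4, 3]
After 9 (reverse(4, 7)): [2, 9, 6, 8, 0, 5, 7, 1, 4, 3]
After 10 (reverse(0, 3)): [8, 6, 9, 2, 0, 5, 7, 1, 4, 3]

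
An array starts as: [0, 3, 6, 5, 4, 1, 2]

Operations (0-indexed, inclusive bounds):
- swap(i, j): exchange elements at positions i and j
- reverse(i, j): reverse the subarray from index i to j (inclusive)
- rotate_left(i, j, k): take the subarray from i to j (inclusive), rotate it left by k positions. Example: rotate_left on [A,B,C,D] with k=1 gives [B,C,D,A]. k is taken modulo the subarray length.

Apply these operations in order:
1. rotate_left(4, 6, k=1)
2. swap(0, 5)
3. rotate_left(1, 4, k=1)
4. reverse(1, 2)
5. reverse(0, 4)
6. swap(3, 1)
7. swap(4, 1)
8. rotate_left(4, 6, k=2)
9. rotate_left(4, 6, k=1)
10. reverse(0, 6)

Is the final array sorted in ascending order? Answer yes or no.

Answer: no

Derivation:
After 1 (rotate_left(4, 6, k=1)): [0, 3, 6, 5, 1, 2, 4]
After 2 (swap(0, 5)): [2, 3, 6, 5, 1, 0, 4]
After 3 (rotate_left(1, 4, k=1)): [2, 6, 5, 1, 3, 0, 4]
After 4 (reverse(1, 2)): [2, 5, 6, 1, 3, 0, 4]
After 5 (reverse(0, 4)): [3, 1, 6, 5, 2, 0, 4]
After 6 (swap(3, 1)): [3, 5, 6, 1, 2, 0, 4]
After 7 (swap(4, 1)): [3, 2, 6, 1, 5, 0, 4]
After 8 (rotate_left(4, 6, k=2)): [3, 2, 6, 1, 4, 5, 0]
After 9 (rotate_left(4, 6, k=1)): [3, 2, 6, 1, 5, 0, 4]
After 10 (reverse(0, 6)): [4, 0, 5, 1, 6, 2, 3]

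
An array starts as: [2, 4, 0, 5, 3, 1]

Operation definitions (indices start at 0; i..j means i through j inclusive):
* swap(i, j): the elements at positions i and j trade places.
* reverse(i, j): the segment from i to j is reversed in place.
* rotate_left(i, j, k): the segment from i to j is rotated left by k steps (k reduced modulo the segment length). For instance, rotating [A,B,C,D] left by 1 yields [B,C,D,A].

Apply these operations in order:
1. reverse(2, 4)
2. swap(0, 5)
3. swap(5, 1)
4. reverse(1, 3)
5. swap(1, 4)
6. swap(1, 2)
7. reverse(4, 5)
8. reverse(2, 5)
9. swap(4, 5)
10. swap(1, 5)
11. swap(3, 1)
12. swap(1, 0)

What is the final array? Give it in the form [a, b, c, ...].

Answer: [4, 1, 5, 2, 0, 3]

Derivation:
After 1 (reverse(2, 4)): [2, 4, 3, 5, 0, 1]
After 2 (swap(0, 5)): [1, 4, 3, 5, 0, 2]
After 3 (swap(5, 1)): [1, 2, 3, 5, 0, 4]
After 4 (reverse(1, 3)): [1, 5, 3, 2, 0, 4]
After 5 (swap(1, 4)): [1, 0, 3, 2, 5, 4]
After 6 (swap(1, 2)): [1, 3, 0, 2, 5, 4]
After 7 (reverse(4, 5)): [1, 3, 0, 2, 4, 5]
After 8 (reverse(2, 5)): [1, 3, 5, 4, 2, 0]
After 9 (swap(4, 5)): [1, 3, 5, 4, 0, 2]
After 10 (swap(1, 5)): [1, 2, 5, 4, 0, 3]
After 11 (swap(3, 1)): [1, 4, 5, 2, 0, 3]
After 12 (swap(1, 0)): [4, 1, 5, 2, 0, 3]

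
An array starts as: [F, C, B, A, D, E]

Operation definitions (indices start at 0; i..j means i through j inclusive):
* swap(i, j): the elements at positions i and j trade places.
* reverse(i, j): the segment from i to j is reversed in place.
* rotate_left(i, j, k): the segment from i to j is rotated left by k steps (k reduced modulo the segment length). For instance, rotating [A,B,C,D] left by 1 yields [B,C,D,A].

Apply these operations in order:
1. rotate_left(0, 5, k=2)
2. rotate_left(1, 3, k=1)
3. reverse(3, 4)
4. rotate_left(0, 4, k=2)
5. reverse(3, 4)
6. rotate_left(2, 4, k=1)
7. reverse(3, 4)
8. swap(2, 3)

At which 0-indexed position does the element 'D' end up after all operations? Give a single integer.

Answer: 3

Derivation:
After 1 (rotate_left(0, 5, k=2)): [B, A, D, E, F, C]
After 2 (rotate_left(1, 3, k=1)): [B, D, E, A, F, C]
After 3 (reverse(3, 4)): [B, D, E, F, A, C]
After 4 (rotate_left(0, 4, k=2)): [E, F, A, B, D, C]
After 5 (reverse(3, 4)): [E, F, A, D, B, C]
After 6 (rotate_left(2, 4, k=1)): [E, F, D, B, A, C]
After 7 (reverse(3, 4)): [E, F, D, A, B, C]
After 8 (swap(2, 3)): [E, F, A, D, B, C]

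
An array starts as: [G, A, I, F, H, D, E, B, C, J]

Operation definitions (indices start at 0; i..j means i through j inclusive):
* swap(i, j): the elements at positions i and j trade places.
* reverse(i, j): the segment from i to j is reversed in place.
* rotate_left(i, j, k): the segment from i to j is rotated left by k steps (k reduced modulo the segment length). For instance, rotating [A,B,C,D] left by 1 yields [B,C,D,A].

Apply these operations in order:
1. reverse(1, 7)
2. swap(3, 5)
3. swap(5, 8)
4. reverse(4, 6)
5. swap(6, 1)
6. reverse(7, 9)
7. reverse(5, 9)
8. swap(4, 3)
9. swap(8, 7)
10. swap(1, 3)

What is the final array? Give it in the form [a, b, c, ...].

After 1 (reverse(1, 7)): [G, B, E, D, H, F, I, A, C, J]
After 2 (swap(3, 5)): [G, B, E, F, H, D, I, A, C, J]
After 3 (swap(5, 8)): [G, B, E, F, H, C, I, A, D, J]
After 4 (reverse(4, 6)): [G, B, E, F, I, C, H, A, D, J]
After 5 (swap(6, 1)): [G, H, E, F, I, C, B, A, D, J]
After 6 (reverse(7, 9)): [G, H, E, F, I, C, B, J, D, A]
After 7 (reverse(5, 9)): [G, H, E, F, I, A, D, J, B, C]
After 8 (swap(4, 3)): [G, H, E, I, F, A, D, J, B, C]
After 9 (swap(8, 7)): [G, H, E, I, F, A, D, B, J, C]
After 10 (swap(1, 3)): [G, I, E, H, F, A, D, B, J, C]

Answer: [G, I, E, H, F, A, D, B, J, C]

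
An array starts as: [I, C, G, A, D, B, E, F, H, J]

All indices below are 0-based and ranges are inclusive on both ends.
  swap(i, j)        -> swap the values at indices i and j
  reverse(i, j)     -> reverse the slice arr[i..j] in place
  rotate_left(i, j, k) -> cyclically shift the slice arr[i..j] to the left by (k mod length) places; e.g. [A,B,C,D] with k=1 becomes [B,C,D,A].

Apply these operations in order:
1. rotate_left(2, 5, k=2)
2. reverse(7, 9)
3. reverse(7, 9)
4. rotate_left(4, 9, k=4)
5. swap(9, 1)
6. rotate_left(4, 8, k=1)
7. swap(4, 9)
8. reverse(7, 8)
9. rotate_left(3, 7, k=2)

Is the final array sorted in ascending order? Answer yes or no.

Answer: no

Derivation:
After 1 (rotate_left(2, 5, k=2)): [I, C, D, B, G, A, E, F, H, J]
After 2 (reverse(7, 9)): [I, C, D, B, G, A, E, J, H, F]
After 3 (reverse(7, 9)): [I, C, D, B, G, A, E, F, H, J]
After 4 (rotate_left(4, 9, k=4)): [I, C, D, B, H, J, G, A, E, F]
After 5 (swap(9, 1)): [I, F, D, B, H, J, G, A, E, C]
After 6 (rotate_left(4, 8, k=1)): [I, F, D, B, J, G, A, E, H, C]
After 7 (swap(4, 9)): [I, F, D, B, C, G, A, E, H, J]
After 8 (reverse(7, 8)): [I, F, D, B, C, G, A, H, E, J]
After 9 (rotate_left(3, 7, k=2)): [I, F, D, G, A, H, B, C, E, J]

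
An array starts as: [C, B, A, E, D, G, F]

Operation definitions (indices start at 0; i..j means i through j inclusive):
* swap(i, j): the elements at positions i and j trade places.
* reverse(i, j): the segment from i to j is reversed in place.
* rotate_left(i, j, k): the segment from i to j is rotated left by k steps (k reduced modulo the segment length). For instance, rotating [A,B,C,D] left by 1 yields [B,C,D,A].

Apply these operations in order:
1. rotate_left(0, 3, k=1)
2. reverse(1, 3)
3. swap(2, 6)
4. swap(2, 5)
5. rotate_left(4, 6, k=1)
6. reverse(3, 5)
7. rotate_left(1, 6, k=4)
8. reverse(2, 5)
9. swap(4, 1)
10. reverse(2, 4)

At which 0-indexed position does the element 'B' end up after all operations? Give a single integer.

After 1 (rotate_left(0, 3, k=1)): [B, A, E, C, D, G, F]
After 2 (reverse(1, 3)): [B, C, E, A, D, G, F]
After 3 (swap(2, 6)): [B, C, F, A, D, G, E]
After 4 (swap(2, 5)): [B, C, G, A, D, F, E]
After 5 (rotate_left(4, 6, k=1)): [B, C, G, A, F, E, D]
After 6 (reverse(3, 5)): [B, C, G, E, F, A, D]
After 7 (rotate_left(1, 6, k=4)): [B, A, D, C, G, E, F]
After 8 (reverse(2, 5)): [B, A, E, G, C, D, F]
After 9 (swap(4, 1)): [B, C, E, G, A, D, F]
After 10 (reverse(2, 4)): [B, C, A, G, E, D, F]

Answer: 0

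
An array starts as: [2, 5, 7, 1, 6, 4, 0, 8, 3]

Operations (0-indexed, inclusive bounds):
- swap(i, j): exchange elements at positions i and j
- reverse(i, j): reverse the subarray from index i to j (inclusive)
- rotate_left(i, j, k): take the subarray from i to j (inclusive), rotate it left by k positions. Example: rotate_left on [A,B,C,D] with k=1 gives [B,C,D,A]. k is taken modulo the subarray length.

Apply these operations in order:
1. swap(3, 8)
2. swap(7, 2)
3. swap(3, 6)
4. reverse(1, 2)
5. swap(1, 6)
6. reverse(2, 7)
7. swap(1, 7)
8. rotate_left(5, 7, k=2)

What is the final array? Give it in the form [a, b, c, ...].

After 1 (swap(3, 8)): [2, 5, 7, 3, 6, 4, 0, 8, 1]
After 2 (swap(7, 2)): [2, 5, 8, 3, 6, 4, 0, 7, 1]
After 3 (swap(3, 6)): [2, 5, 8, 0, 6, 4, 3, 7, 1]
After 4 (reverse(1, 2)): [2, 8, 5, 0, 6, 4, 3, 7, 1]
After 5 (swap(1, 6)): [2, 3, 5, 0, 6, 4, 8, 7, 1]
After 6 (reverse(2, 7)): [2, 3, 7, 8, 4, 6, 0, 5, 1]
After 7 (swap(1, 7)): [2, 5, 7, 8, 4, 6, 0, 3, 1]
After 8 (rotate_left(5, 7, k=2)): [2, 5, 7, 8, 4, 3, 6, 0, 1]

Answer: [2, 5, 7, 8, 4, 3, 6, 0, 1]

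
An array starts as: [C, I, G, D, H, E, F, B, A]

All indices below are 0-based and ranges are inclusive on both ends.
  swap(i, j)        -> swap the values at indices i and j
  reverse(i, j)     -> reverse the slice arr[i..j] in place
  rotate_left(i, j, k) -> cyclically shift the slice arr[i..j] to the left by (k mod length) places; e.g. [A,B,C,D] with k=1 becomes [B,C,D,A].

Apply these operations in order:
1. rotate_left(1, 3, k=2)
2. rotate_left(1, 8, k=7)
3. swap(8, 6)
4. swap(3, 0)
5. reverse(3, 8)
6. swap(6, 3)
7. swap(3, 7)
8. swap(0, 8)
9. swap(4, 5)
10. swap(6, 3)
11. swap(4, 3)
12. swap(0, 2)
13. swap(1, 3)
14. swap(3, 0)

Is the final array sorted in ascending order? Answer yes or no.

Answer: yes

Derivation:
After 1 (rotate_left(1, 3, k=2)): [C, D, I, G, H, E, F, B, A]
After 2 (rotate_left(1, 8, k=7)): [C, A, D, I, G, H, E, F, B]
After 3 (swap(8, 6)): [C, A, D, I, G, H, B, F, E]
After 4 (swap(3, 0)): [I, A, D, C, G, H, B, F, E]
After 5 (reverse(3, 8)): [I, A, D, E, F, B, H, G, C]
After 6 (swap(6, 3)): [I, A, D, H, F, B, E, G, C]
After 7 (swap(3, 7)): [I, A, D, G, F, B, E, H, C]
After 8 (swap(0, 8)): [C, A, D, G, F, B, E, H, I]
After 9 (swap(4, 5)): [C, A, D, G, B, F, E, H, I]
After 10 (swap(6, 3)): [C, A, D, E, B, F, G, H, I]
After 11 (swap(4, 3)): [C, A, D, B, E, F, G, H, I]
After 12 (swap(0, 2)): [D, A, C, B, E, F, G, H, I]
After 13 (swap(1, 3)): [D, B, C, A, E, F, G, H, I]
After 14 (swap(3, 0)): [A, B, C, D, E, F, G, H, I]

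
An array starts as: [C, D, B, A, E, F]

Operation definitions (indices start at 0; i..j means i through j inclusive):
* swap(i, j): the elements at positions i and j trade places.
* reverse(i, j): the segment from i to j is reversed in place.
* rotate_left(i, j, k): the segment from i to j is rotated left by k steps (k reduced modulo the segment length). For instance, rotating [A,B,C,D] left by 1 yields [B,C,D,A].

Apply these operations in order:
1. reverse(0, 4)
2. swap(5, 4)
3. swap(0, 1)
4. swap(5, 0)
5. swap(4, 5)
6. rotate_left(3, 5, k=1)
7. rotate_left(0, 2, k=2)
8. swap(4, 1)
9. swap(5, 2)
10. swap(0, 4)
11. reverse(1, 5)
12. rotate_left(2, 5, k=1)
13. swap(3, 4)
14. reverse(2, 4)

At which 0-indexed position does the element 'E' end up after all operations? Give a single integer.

After 1 (reverse(0, 4)): [E, A, B, D, C, F]
After 2 (swap(5, 4)): [E, A, B, D, F, C]
After 3 (swap(0, 1)): [A, E, B, D, F, C]
After 4 (swap(5, 0)): [C, E, B, D, F, A]
After 5 (swap(4, 5)): [C, E, B, D, A, F]
After 6 (rotate_left(3, 5, k=1)): [C, E, B, A, F, D]
After 7 (rotate_left(0, 2, k=2)): [B, C, E, A, F, D]
After 8 (swap(4, 1)): [B, F, E, A, C, D]
After 9 (swap(5, 2)): [B, F, D, A, C, E]
After 10 (swap(0, 4)): [C, F, D, A, B, E]
After 11 (reverse(1, 5)): [C, E, B, A, D, F]
After 12 (rotate_left(2, 5, k=1)): [C, E, A, D, F, B]
After 13 (swap(3, 4)): [C, E, A, F, D, B]
After 14 (reverse(2, 4)): [C, E, D, F, A, B]

Answer: 1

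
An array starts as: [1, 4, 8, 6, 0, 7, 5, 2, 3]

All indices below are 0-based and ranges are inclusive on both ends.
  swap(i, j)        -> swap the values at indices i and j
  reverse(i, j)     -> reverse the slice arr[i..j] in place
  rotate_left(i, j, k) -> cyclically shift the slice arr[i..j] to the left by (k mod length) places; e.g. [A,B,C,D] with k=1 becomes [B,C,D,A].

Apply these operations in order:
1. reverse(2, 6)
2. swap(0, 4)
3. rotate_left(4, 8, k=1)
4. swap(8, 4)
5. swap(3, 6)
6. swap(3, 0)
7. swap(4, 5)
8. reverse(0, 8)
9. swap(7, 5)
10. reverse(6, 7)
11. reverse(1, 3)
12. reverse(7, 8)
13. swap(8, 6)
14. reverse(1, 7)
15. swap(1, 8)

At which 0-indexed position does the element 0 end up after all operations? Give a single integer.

Answer: 1

Derivation:
After 1 (reverse(2, 6)): [1, 4, 5, 7, 0, 6, 8, 2, 3]
After 2 (swap(0, 4)): [0, 4, 5, 7, 1, 6, 8, 2, 3]
After 3 (rotate_left(4, 8, k=1)): [0, 4, 5, 7, 6, 8, 2, 3, 1]
After 4 (swap(8, 4)): [0, 4, 5, 7, 1, 8, 2, 3, 6]
After 5 (swap(3, 6)): [0, 4, 5, 2, 1, 8, 7, 3, 6]
After 6 (swap(3, 0)): [2, 4, 5, 0, 1, 8, 7, 3, 6]
After 7 (swap(4, 5)): [2, 4, 5, 0, 8, 1, 7, 3, 6]
After 8 (reverse(0, 8)): [6, 3, 7, 1, 8, 0, 5, 4, 2]
After 9 (swap(7, 5)): [6, 3, 7, 1, 8, 4, 5, 0, 2]
After 10 (reverse(6, 7)): [6, 3, 7, 1, 8, 4, 0, 5, 2]
After 11 (reverse(1, 3)): [6, 1, 7, 3, 8, 4, 0, 5, 2]
After 12 (reverse(7, 8)): [6, 1, 7, 3, 8, 4, 0, 2, 5]
After 13 (swap(8, 6)): [6, 1, 7, 3, 8, 4, 5, 2, 0]
After 14 (reverse(1, 7)): [6, 2, 5, 4, 8, 3, 7, 1, 0]
After 15 (swap(1, 8)): [6, 0, 5, 4, 8, 3, 7, 1, 2]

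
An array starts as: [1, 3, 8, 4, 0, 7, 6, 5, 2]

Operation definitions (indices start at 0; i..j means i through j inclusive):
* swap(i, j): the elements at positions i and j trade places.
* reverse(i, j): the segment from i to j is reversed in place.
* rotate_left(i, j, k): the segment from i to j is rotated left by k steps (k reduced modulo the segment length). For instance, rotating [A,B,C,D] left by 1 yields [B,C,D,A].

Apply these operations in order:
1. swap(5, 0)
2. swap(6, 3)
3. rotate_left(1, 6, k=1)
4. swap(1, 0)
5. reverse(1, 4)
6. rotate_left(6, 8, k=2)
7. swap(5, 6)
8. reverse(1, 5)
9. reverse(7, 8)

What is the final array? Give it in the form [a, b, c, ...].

Answer: [8, 2, 7, 6, 0, 1, 4, 5, 3]

Derivation:
After 1 (swap(5, 0)): [7, 3, 8, 4, 0, 1, 6, 5, 2]
After 2 (swap(6, 3)): [7, 3, 8, 6, 0, 1, 4, 5, 2]
After 3 (rotate_left(1, 6, k=1)): [7, 8, 6, 0, 1, 4, 3, 5, 2]
After 4 (swap(1, 0)): [8, 7, 6, 0, 1, 4, 3, 5, 2]
After 5 (reverse(1, 4)): [8, 1, 0, 6, 7, 4, 3, 5, 2]
After 6 (rotate_left(6, 8, k=2)): [8, 1, 0, 6, 7, 4, 2, 3, 5]
After 7 (swap(5, 6)): [8, 1, 0, 6, 7, 2, 4, 3, 5]
After 8 (reverse(1, 5)): [8, 2, 7, 6, 0, 1, 4, 3, 5]
After 9 (reverse(7, 8)): [8, 2, 7, 6, 0, 1, 4, 5, 3]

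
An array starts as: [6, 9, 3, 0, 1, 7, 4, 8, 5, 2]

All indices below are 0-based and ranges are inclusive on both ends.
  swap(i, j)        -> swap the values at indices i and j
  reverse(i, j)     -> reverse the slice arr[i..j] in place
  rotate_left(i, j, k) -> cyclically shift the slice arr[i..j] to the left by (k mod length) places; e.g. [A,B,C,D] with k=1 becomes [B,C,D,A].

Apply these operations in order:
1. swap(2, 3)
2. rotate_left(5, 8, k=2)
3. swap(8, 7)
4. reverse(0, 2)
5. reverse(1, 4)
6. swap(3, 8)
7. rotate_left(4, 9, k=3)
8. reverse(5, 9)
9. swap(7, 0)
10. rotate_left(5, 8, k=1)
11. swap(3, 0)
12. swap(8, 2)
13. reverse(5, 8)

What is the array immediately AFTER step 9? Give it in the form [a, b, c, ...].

Answer: [9, 1, 3, 7, 4, 5, 8, 0, 2, 6]

Derivation:
After 1 (swap(2, 3)): [6, 9, 0, 3, 1, 7, 4, 8, 5, 2]
After 2 (rotate_left(5, 8, k=2)): [6, 9, 0, 3, 1, 8, 5, 7, 4, 2]
After 3 (swap(8, 7)): [6, 9, 0, 3, 1, 8, 5, 4, 7, 2]
After 4 (reverse(0, 2)): [0, 9, 6, 3, 1, 8, 5, 4, 7, 2]
After 5 (reverse(1, 4)): [0, 1, 3, 6, 9, 8, 5, 4, 7, 2]
After 6 (swap(3, 8)): [0, 1, 3, 7, 9, 8, 5, 4, 6, 2]
After 7 (rotate_left(4, 9, k=3)): [0, 1, 3, 7, 4, 6, 2, 9, 8, 5]
After 8 (reverse(5, 9)): [0, 1, 3, 7, 4, 5, 8, 9, 2, 6]
After 9 (swap(7, 0)): [9, 1, 3, 7, 4, 5, 8, 0, 2, 6]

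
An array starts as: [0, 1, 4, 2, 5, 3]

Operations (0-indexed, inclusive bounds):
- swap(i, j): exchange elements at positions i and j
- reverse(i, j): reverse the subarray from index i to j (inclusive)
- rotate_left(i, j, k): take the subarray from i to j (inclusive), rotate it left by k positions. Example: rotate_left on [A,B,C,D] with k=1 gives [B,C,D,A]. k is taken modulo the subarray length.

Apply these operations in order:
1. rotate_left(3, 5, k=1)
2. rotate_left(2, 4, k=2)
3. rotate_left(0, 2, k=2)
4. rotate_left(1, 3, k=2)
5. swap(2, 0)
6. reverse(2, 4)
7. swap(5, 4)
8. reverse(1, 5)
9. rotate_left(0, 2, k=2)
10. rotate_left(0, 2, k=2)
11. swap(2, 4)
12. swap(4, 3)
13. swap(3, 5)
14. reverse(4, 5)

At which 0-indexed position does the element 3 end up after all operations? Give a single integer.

Answer: 0

Derivation:
After 1 (rotate_left(3, 5, k=1)): [0, 1, 4, 5, 3, 2]
After 2 (rotate_left(2, 4, k=2)): [0, 1, 3, 4, 5, 2]
After 3 (rotate_left(0, 2, k=2)): [3, 0, 1, 4, 5, 2]
After 4 (rotate_left(1, 3, k=2)): [3, 4, 0, 1, 5, 2]
After 5 (swap(2, 0)): [0, 4, 3, 1, 5, 2]
After 6 (reverse(2, 4)): [0, 4, 5, 1, 3, 2]
After 7 (swap(5, 4)): [0, 4, 5, 1, 2, 3]
After 8 (reverse(1, 5)): [0, 3, 2, 1, 5, 4]
After 9 (rotate_left(0, 2, k=2)): [2, 0, 3, 1, 5, 4]
After 10 (rotate_left(0, 2, k=2)): [3, 2, 0, 1, 5, 4]
After 11 (swap(2, 4)): [3, 2, 5, 1, 0, 4]
After 12 (swap(4, 3)): [3, 2, 5, 0, 1, 4]
After 13 (swap(3, 5)): [3, 2, 5, 4, 1, 0]
After 14 (reverse(4, 5)): [3, 2, 5, 4, 0, 1]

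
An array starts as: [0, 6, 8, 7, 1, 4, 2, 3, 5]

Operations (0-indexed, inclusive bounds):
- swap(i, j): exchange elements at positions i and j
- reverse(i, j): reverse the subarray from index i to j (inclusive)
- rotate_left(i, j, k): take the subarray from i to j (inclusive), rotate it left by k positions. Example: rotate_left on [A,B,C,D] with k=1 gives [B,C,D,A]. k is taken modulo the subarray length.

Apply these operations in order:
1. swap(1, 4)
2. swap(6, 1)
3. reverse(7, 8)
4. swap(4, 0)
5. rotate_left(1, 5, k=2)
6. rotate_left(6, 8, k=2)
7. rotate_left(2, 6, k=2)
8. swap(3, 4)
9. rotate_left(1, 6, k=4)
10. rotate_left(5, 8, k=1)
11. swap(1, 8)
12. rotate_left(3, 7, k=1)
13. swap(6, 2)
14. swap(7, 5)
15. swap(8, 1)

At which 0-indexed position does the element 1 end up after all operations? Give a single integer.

Answer: 7

Derivation:
After 1 (swap(1, 4)): [0, 1, 8, 7, 6, 4, 2, 3, 5]
After 2 (swap(6, 1)): [0, 2, 8, 7, 6, 4, 1, 3, 5]
After 3 (reverse(7, 8)): [0, 2, 8, 7, 6, 4, 1, 5, 3]
After 4 (swap(4, 0)): [6, 2, 8, 7, 0, 4, 1, 5, 3]
After 5 (rotate_left(1, 5, k=2)): [6, 7, 0, 4, 2, 8, 1, 5, 3]
After 6 (rotate_left(6, 8, k=2)): [6, 7, 0, 4, 2, 8, 3, 1, 5]
After 7 (rotate_left(2, 6, k=2)): [6, 7, 2, 8, 3, 0, 4, 1, 5]
After 8 (swap(3, 4)): [6, 7, 2, 3, 8, 0, 4, 1, 5]
After 9 (rotate_left(1, 6, k=4)): [6, 0, 4, 7, 2, 3, 8, 1, 5]
After 10 (rotate_left(5, 8, k=1)): [6, 0, 4, 7, 2, 8, 1, 5, 3]
After 11 (swap(1, 8)): [6, 3, 4, 7, 2, 8, 1, 5, 0]
After 12 (rotate_left(3, 7, k=1)): [6, 3, 4, 2, 8, 1, 5, 7, 0]
After 13 (swap(6, 2)): [6, 3, 5, 2, 8, 1, 4, 7, 0]
After 14 (swap(7, 5)): [6, 3, 5, 2, 8, 7, 4, 1, 0]
After 15 (swap(8, 1)): [6, 0, 5, 2, 8, 7, 4, 1, 3]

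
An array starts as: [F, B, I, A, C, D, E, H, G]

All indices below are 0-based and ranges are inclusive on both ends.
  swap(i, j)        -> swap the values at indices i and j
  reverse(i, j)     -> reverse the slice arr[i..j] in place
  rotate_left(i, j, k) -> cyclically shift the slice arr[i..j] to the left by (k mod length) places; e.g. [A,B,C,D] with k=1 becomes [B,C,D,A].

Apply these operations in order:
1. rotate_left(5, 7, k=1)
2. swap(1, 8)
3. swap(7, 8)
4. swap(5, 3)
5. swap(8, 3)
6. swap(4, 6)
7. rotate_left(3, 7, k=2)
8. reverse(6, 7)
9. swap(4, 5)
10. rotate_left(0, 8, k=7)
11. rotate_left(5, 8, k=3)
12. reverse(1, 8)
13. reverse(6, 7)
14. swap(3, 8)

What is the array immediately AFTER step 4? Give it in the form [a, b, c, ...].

After 1 (rotate_left(5, 7, k=1)): [F, B, I, A, C, E, H, D, G]
After 2 (swap(1, 8)): [F, G, I, A, C, E, H, D, B]
After 3 (swap(7, 8)): [F, G, I, A, C, E, H, B, D]
After 4 (swap(5, 3)): [F, G, I, E, C, A, H, B, D]

Answer: [F, G, I, E, C, A, H, B, D]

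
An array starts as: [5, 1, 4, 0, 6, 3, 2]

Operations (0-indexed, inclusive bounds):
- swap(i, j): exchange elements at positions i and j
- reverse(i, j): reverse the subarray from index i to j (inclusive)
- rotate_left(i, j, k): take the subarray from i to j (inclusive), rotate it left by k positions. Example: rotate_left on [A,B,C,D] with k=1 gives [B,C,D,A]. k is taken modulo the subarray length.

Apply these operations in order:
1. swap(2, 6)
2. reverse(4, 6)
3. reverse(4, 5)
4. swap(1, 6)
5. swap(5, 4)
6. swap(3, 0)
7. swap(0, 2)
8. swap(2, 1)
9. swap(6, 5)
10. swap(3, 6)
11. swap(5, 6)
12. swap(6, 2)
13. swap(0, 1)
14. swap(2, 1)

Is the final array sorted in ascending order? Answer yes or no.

After 1 (swap(2, 6)): [5, 1, 2, 0, 6, 3, 4]
After 2 (reverse(4, 6)): [5, 1, 2, 0, 4, 3, 6]
After 3 (reverse(4, 5)): [5, 1, 2, 0, 3, 4, 6]
After 4 (swap(1, 6)): [5, 6, 2, 0, 3, 4, 1]
After 5 (swap(5, 4)): [5, 6, 2, 0, 4, 3, 1]
After 6 (swap(3, 0)): [0, 6, 2, 5, 4, 3, 1]
After 7 (swap(0, 2)): [2, 6, 0, 5, 4, 3, 1]
After 8 (swap(2, 1)): [2, 0, 6, 5, 4, 3, 1]
After 9 (swap(6, 5)): [2, 0, 6, 5, 4, 1, 3]
After 10 (swap(3, 6)): [2, 0, 6, 3, 4, 1, 5]
After 11 (swap(5, 6)): [2, 0, 6, 3, 4, 5, 1]
After 12 (swap(6, 2)): [2, 0, 1, 3, 4, 5, 6]
After 13 (swap(0, 1)): [0, 2, 1, 3, 4, 5, 6]
After 14 (swap(2, 1)): [0, 1, 2, 3, 4, 5, 6]

Answer: yes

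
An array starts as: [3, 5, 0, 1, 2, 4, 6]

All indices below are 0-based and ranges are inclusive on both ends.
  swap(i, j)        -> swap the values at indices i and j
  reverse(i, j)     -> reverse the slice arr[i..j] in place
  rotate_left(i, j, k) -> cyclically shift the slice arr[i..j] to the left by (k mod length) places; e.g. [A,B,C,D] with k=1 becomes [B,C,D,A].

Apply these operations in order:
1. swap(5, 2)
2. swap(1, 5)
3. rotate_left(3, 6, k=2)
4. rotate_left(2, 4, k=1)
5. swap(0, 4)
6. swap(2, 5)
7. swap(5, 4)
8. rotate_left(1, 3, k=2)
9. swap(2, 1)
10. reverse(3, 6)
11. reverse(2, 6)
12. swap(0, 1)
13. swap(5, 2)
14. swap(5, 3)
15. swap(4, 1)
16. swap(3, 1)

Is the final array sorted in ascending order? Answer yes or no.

Answer: yes

Derivation:
After 1 (swap(5, 2)): [3, 5, 4, 1, 2, 0, 6]
After 2 (swap(1, 5)): [3, 0, 4, 1, 2, 5, 6]
After 3 (rotate_left(3, 6, k=2)): [3, 0, 4, 5, 6, 1, 2]
After 4 (rotate_left(2, 4, k=1)): [3, 0, 5, 6, 4, 1, 2]
After 5 (swap(0, 4)): [4, 0, 5, 6, 3, 1, 2]
After 6 (swap(2, 5)): [4, 0, 1, 6, 3, 5, 2]
After 7 (swap(5, 4)): [4, 0, 1, 6, 5, 3, 2]
After 8 (rotate_left(1, 3, k=2)): [4, 6, 0, 1, 5, 3, 2]
After 9 (swap(2, 1)): [4, 0, 6, 1, 5, 3, 2]
After 10 (reverse(3, 6)): [4, 0, 6, 2, 3, 5, 1]
After 11 (reverse(2, 6)): [4, 0, 1, 5, 3, 2, 6]
After 12 (swap(0, 1)): [0, 4, 1, 5, 3, 2, 6]
After 13 (swap(5, 2)): [0, 4, 2, 5, 3, 1, 6]
After 14 (swap(5, 3)): [0, 4, 2, 1, 3, 5, 6]
After 15 (swap(4, 1)): [0, 3, 2, 1, 4, 5, 6]
After 16 (swap(3, 1)): [0, 1, 2, 3, 4, 5, 6]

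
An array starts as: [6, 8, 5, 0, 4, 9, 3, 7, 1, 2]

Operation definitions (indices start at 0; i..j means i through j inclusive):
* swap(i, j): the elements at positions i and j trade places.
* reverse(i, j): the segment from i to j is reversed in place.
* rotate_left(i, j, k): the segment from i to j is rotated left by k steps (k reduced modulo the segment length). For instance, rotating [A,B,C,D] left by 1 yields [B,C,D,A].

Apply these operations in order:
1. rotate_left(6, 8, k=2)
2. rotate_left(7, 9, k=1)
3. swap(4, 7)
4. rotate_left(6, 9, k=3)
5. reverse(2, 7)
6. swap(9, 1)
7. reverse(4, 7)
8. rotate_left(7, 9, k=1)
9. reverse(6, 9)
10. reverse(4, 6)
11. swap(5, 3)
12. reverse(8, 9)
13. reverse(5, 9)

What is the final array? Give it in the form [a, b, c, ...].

Answer: [6, 2, 1, 0, 9, 4, 7, 8, 5, 3]

Derivation:
After 1 (rotate_left(6, 8, k=2)): [6, 8, 5, 0, 4, 9, 1, 3, 7, 2]
After 2 (rotate_left(7, 9, k=1)): [6, 8, 5, 0, 4, 9, 1, 7, 2, 3]
After 3 (swap(4, 7)): [6, 8, 5, 0, 7, 9, 1, 4, 2, 3]
After 4 (rotate_left(6, 9, k=3)): [6, 8, 5, 0, 7, 9, 3, 1, 4, 2]
After 5 (reverse(2, 7)): [6, 8, 1, 3, 9, 7, 0, 5, 4, 2]
After 6 (swap(9, 1)): [6, 2, 1, 3, 9, 7, 0, 5, 4, 8]
After 7 (reverse(4, 7)): [6, 2, 1, 3, 5, 0, 7, 9, 4, 8]
After 8 (rotate_left(7, 9, k=1)): [6, 2, 1, 3, 5, 0, 7, 4, 8, 9]
After 9 (reverse(6, 9)): [6, 2, 1, 3, 5, 0, 9, 8, 4, 7]
After 10 (reverse(4, 6)): [6, 2, 1, 3, 9, 0, 5, 8, 4, 7]
After 11 (swap(5, 3)): [6, 2, 1, 0, 9, 3, 5, 8, 4, 7]
After 12 (reverse(8, 9)): [6, 2, 1, 0, 9, 3, 5, 8, 7, 4]
After 13 (reverse(5, 9)): [6, 2, 1, 0, 9, 4, 7, 8, 5, 3]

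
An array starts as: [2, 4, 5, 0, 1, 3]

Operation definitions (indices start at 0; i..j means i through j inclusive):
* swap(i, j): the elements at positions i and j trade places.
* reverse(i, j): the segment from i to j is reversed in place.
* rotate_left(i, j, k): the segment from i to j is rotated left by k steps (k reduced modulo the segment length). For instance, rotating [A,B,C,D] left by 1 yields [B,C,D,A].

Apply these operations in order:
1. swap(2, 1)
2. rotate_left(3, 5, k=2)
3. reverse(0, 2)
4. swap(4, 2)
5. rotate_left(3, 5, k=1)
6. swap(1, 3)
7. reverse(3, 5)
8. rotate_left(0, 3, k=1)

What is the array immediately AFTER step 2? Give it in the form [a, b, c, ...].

After 1 (swap(2, 1)): [2, 5, 4, 0, 1, 3]
After 2 (rotate_left(3, 5, k=2)): [2, 5, 4, 3, 0, 1]

Answer: [2, 5, 4, 3, 0, 1]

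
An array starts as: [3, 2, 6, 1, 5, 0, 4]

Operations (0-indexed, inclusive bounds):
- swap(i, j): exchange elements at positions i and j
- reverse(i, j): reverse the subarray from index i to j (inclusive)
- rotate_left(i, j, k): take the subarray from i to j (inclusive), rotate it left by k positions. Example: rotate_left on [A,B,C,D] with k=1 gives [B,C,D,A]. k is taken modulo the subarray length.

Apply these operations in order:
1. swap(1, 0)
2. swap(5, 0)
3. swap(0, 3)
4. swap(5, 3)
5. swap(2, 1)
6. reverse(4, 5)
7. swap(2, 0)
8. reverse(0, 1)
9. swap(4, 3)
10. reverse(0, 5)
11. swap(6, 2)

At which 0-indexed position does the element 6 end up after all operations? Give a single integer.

After 1 (swap(1, 0)): [2, 3, 6, 1, 5, 0, 4]
After 2 (swap(5, 0)): [0, 3, 6, 1, 5, 2, 4]
After 3 (swap(0, 3)): [1, 3, 6, 0, 5, 2, 4]
After 4 (swap(5, 3)): [1, 3, 6, 2, 5, 0, 4]
After 5 (swap(2, 1)): [1, 6, 3, 2, 5, 0, 4]
After 6 (reverse(4, 5)): [1, 6, 3, 2, 0, 5, 4]
After 7 (swap(2, 0)): [3, 6, 1, 2, 0, 5, 4]
After 8 (reverse(0, 1)): [6, 3, 1, 2, 0, 5, 4]
After 9 (swap(4, 3)): [6, 3, 1, 0, 2, 5, 4]
After 10 (reverse(0, 5)): [5, 2, 0, 1, 3, 6, 4]
After 11 (swap(6, 2)): [5, 2, 4, 1, 3, 6, 0]

Answer: 5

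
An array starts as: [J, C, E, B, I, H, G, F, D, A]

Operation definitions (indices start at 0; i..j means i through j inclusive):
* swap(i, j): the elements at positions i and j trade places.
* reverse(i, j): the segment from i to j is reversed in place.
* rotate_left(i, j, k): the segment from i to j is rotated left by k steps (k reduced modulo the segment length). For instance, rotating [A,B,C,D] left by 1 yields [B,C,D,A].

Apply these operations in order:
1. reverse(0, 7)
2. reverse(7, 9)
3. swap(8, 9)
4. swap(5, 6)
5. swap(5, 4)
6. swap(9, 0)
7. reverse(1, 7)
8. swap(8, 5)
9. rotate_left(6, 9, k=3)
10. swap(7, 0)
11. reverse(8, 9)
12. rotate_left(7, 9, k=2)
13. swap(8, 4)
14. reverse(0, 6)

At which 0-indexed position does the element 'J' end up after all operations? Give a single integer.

After 1 (reverse(0, 7)): [F, G, H, I, B, E, C, J, D, A]
After 2 (reverse(7, 9)): [F, G, H, I, B, E, C, A, D, J]
After 3 (swap(8, 9)): [F, G, H, I, B, E, C, A, J, D]
After 4 (swap(5, 6)): [F, G, H, I, B, C, E, A, J, D]
After 5 (swap(5, 4)): [F, G, H, I, C, B, E, A, J, D]
After 6 (swap(9, 0)): [D, G, H, I, C, B, E, A, J, F]
After 7 (reverse(1, 7)): [D, A, E, B, C, I, H, G, J, F]
After 8 (swap(8, 5)): [D, A, E, B, C, J, H, G, I, F]
After 9 (rotate_left(6, 9, k=3)): [D, A, E, B, C, J, F, H, G, I]
After 10 (swap(7, 0)): [H, A, E, B, C, J, F, D, G, I]
After 11 (reverse(8, 9)): [H, A, E, B, C, J, F, D, I, G]
After 12 (rotate_left(7, 9, k=2)): [H, A, E, B, C, J, F, G, D, I]
After 13 (swap(8, 4)): [H, A, E, B, D, J, F, G, C, I]
After 14 (reverse(0, 6)): [F, J, D, B, E, A, H, G, C, I]

Answer: 1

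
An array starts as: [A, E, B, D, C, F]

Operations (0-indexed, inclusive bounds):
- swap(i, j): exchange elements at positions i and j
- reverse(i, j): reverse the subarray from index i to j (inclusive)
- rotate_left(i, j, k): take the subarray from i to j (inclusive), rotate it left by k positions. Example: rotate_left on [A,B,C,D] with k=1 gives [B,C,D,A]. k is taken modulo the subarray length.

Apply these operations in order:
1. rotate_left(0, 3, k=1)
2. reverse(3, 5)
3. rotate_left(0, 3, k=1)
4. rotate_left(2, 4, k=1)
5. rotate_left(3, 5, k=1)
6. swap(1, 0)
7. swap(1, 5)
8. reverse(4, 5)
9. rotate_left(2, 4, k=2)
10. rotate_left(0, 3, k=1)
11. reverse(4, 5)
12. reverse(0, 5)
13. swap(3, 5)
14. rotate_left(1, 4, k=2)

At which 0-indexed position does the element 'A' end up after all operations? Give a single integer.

Answer: 3

Derivation:
After 1 (rotate_left(0, 3, k=1)): [E, B, D, A, C, F]
After 2 (reverse(3, 5)): [E, B, D, F, C, A]
After 3 (rotate_left(0, 3, k=1)): [B, D, F, E, C, A]
After 4 (rotate_left(2, 4, k=1)): [B, D, E, C, F, A]
After 5 (rotate_left(3, 5, k=1)): [B, D, E, F, A, C]
After 6 (swap(1, 0)): [D, B, E, F, A, C]
After 7 (swap(1, 5)): [D, C, E, F, A, B]
After 8 (reverse(4, 5)): [D, C, E, F, B, A]
After 9 (rotate_left(2, 4, k=2)): [D, C, B, E, F, A]
After 10 (rotate_left(0, 3, k=1)): [C, B, E, D, F, A]
After 11 (reverse(4, 5)): [C, B, E, D, A, F]
After 12 (reverse(0, 5)): [F, A, D, E, B, C]
After 13 (swap(3, 5)): [F, A, D, C, B, E]
After 14 (rotate_left(1, 4, k=2)): [F, C, B, A, D, E]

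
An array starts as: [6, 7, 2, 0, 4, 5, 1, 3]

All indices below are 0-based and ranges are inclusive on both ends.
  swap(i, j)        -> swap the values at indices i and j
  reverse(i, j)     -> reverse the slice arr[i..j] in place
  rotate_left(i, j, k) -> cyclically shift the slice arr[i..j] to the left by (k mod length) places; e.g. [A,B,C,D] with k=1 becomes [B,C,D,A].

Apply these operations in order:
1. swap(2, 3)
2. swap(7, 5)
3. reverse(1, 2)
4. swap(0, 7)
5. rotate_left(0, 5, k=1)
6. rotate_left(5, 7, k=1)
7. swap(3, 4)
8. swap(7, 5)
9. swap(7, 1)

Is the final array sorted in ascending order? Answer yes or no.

Answer: yes

Derivation:
After 1 (swap(2, 3)): [6, 7, 0, 2, 4, 5, 1, 3]
After 2 (swap(7, 5)): [6, 7, 0, 2, 4, 3, 1, 5]
After 3 (reverse(1, 2)): [6, 0, 7, 2, 4, 3, 1, 5]
After 4 (swap(0, 7)): [5, 0, 7, 2, 4, 3, 1, 6]
After 5 (rotate_left(0, 5, k=1)): [0, 7, 2, 4, 3, 5, 1, 6]
After 6 (rotate_left(5, 7, k=1)): [0, 7, 2, 4, 3, 1, 6, 5]
After 7 (swap(3, 4)): [0, 7, 2, 3, 4, 1, 6, 5]
After 8 (swap(7, 5)): [0, 7, 2, 3, 4, 5, 6, 1]
After 9 (swap(7, 1)): [0, 1, 2, 3, 4, 5, 6, 7]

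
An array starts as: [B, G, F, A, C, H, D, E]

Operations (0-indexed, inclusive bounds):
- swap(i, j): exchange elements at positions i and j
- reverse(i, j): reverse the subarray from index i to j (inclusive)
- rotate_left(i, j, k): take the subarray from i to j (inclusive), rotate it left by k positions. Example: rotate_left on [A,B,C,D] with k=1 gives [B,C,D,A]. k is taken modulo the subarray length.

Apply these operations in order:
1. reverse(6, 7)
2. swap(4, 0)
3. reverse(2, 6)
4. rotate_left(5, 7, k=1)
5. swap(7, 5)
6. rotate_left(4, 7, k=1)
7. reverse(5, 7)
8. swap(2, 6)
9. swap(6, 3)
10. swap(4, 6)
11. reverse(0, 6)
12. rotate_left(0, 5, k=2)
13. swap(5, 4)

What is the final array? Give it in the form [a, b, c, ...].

Answer: [H, E, F, G, B, A, C, D]

Derivation:
After 1 (reverse(6, 7)): [B, G, F, A, C, H, E, D]
After 2 (swap(4, 0)): [C, G, F, A, B, H, E, D]
After 3 (reverse(2, 6)): [C, G, E, H, B, A, F, D]
After 4 (rotate_left(5, 7, k=1)): [C, G, E, H, B, F, D, A]
After 5 (swap(7, 5)): [C, G, E, H, B, A, D, F]
After 6 (rotate_left(4, 7, k=1)): [C, G, E, H, A, D, F, B]
After 7 (reverse(5, 7)): [C, G, E, H, A, B, F, D]
After 8 (swap(2, 6)): [C, G, F, H, A, B, E, D]
After 9 (swap(6, 3)): [C, G, F, E, A, B, H, D]
After 10 (swap(4, 6)): [C, G, F, E, H, B, A, D]
After 11 (reverse(0, 6)): [A, B, H, E, F, G, C, D]
After 12 (rotate_left(0, 5, k=2)): [H, E, F, G, A, B, C, D]
After 13 (swap(5, 4)): [H, E, F, G, B, A, C, D]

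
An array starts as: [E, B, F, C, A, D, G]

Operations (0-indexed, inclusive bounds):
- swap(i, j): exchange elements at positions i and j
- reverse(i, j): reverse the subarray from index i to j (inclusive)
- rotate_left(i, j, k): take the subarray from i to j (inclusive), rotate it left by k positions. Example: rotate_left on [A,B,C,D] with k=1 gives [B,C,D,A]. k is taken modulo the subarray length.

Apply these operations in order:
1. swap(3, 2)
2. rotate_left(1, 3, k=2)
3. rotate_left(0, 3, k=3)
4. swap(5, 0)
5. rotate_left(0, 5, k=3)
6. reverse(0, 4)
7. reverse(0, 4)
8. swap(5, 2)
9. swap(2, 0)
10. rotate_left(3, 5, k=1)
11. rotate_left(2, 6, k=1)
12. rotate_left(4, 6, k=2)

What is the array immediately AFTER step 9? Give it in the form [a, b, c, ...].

Answer: [F, A, B, D, E, C, G]

Derivation:
After 1 (swap(3, 2)): [E, B, C, F, A, D, G]
After 2 (rotate_left(1, 3, k=2)): [E, F, B, C, A, D, G]
After 3 (rotate_left(0, 3, k=3)): [C, E, F, B, A, D, G]
After 4 (swap(5, 0)): [D, E, F, B, A, C, G]
After 5 (rotate_left(0, 5, k=3)): [B, A, C, D, E, F, G]
After 6 (reverse(0, 4)): [E, D, C, A, B, F, G]
After 7 (reverse(0, 4)): [B, A, C, D, E, F, G]
After 8 (swap(5, 2)): [B, A, F, D, E, C, G]
After 9 (swap(2, 0)): [F, A, B, D, E, C, G]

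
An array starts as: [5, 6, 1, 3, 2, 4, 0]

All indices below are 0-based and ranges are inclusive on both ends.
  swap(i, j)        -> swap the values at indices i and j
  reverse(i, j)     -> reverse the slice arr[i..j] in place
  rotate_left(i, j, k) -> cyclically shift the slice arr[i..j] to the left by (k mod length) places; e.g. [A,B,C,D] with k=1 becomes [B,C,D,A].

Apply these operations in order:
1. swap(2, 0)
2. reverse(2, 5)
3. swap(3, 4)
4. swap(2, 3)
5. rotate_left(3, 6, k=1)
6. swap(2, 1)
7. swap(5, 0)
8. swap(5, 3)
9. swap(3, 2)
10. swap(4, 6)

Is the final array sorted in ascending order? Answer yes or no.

After 1 (swap(2, 0)): [1, 6, 5, 3, 2, 4, 0]
After 2 (reverse(2, 5)): [1, 6, 4, 2, 3, 5, 0]
After 3 (swap(3, 4)): [1, 6, 4, 3, 2, 5, 0]
After 4 (swap(2, 3)): [1, 6, 3, 4, 2, 5, 0]
After 5 (rotate_left(3, 6, k=1)): [1, 6, 3, 2, 5, 0, 4]
After 6 (swap(2, 1)): [1, 3, 6, 2, 5, 0, 4]
After 7 (swap(5, 0)): [0, 3, 6, 2, 5, 1, 4]
After 8 (swap(5, 3)): [0, 3, 6, 1, 5, 2, 4]
After 9 (swap(3, 2)): [0, 3, 1, 6, 5, 2, 4]
After 10 (swap(4, 6)): [0, 3, 1, 6, 4, 2, 5]

Answer: no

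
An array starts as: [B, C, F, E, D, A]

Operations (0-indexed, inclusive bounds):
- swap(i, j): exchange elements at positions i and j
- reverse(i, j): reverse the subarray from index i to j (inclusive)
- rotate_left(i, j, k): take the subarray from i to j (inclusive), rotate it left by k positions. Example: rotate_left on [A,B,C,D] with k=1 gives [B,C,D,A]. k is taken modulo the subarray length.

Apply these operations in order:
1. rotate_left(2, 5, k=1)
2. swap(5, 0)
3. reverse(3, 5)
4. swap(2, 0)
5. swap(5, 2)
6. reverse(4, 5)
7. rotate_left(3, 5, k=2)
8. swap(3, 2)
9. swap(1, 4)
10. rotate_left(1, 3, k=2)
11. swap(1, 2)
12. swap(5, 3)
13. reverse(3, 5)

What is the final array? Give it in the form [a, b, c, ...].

After 1 (rotate_left(2, 5, k=1)): [B, C, E, D, A, F]
After 2 (swap(5, 0)): [F, C, E, D, A, B]
After 3 (reverse(3, 5)): [F, C, E, B, A, D]
After 4 (swap(2, 0)): [E, C, F, B, A, D]
After 5 (swap(5, 2)): [E, C, D, B, A, F]
After 6 (reverse(4, 5)): [E, C, D, B, F, A]
After 7 (rotate_left(3, 5, k=2)): [E, C, D, A, B, F]
After 8 (swap(3, 2)): [E, C, A, D, B, F]
After 9 (swap(1, 4)): [E, B, A, D, C, F]
After 10 (rotate_left(1, 3, k=2)): [E, D, B, A, C, F]
After 11 (swap(1, 2)): [E, B, D, A, C, F]
After 12 (swap(5, 3)): [E, B, D, F, C, A]
After 13 (reverse(3, 5)): [E, B, D, A, C, F]

Answer: [E, B, D, A, C, F]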